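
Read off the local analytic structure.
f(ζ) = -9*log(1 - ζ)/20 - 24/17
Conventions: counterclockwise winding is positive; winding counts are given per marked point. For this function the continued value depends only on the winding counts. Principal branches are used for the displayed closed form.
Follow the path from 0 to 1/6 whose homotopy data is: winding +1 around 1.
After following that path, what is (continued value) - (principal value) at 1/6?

Continued minus principal equals -(9/10)*pi*i.

The rational part is single-valued and drops out of the difference; each branch term changes only by its own monodromy.
(-9/20)*log(1 - ζ/(1)): each positive loop around 1 adds 2*pi*i to the log, so winding +1 contributes (-9/20)*(1)*2*pi*i = -(9/10)*pi*i.
Summing the contributions at ζ = 1/6 gives -(9/10)*pi*i.


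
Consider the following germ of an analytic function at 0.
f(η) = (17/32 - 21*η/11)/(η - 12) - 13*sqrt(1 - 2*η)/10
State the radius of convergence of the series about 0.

Denominator factor (η - 12): pole of order 1 at 12, modulus 12.
Branch term (-13/10)*sqrt(1 - η/(1/2)): its argument vanishes at η = 1/2, a square-root branch point, modulus 1/2.
The radius of convergence is the smallest modulus among the singular points: 1/2.

The radius of convergence is 1/2.


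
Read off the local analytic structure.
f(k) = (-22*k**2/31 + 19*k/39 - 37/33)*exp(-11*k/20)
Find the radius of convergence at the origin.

The radius of convergence is infinite.

The factor exp(-11*k/20) is entire and contributes no finite singular point.
The polynomial part has no poles.
No finite singular points: the Taylor series at 0 converges everywhere.


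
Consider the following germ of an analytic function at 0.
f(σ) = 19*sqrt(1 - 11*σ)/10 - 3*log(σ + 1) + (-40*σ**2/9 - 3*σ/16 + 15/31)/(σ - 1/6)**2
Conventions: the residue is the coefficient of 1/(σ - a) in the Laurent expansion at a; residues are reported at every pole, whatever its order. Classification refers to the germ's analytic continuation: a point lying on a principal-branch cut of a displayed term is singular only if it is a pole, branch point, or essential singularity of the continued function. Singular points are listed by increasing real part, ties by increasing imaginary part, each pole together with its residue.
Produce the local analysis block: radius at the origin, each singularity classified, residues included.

Denominator factor (σ - 1/6)^2: pole of order 2 at 1/6, modulus 1/6.
Branch term (-3)*log(1 - σ/(-1)): its argument vanishes at σ = -1, a logarithmic branch point, modulus 1.
Branch term (19/10)*sqrt(1 - σ/(1/11)): its argument vanishes at σ = 1/11, a square-root branch point, modulus 1/11.
The radius of convergence is the smallest modulus among the singular points: 1/11.
The branch terms are analytic at 1/6 and contribute nothing to the residue; only the rational part matters.
At the order-2 pole 1/6 set g(σ) = (σ - (1/6))^2*(rational part) = -40*σ**2/9 - 3*σ/16 + 15/31.
Order-2 pole: residue = g'(a); g'(1/6) = -721/432, so the residue is -721/432.
List the singular points by increasing real part (a conjugate pair: the negative imaginary part first).

Radius of convergence at 0: 1/11.
At -1: a logarithmic branch point.
At 1/11: an algebraic (square-root) branch point.
At 1/6: a pole of order 2; residue -721/432.


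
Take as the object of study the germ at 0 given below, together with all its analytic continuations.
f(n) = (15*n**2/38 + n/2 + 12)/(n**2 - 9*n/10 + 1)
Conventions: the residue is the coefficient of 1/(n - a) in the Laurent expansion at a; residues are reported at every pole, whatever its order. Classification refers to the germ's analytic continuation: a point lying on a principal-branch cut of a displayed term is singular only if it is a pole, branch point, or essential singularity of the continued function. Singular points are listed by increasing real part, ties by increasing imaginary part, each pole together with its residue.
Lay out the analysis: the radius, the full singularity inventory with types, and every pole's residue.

Denominator factor (n**2 - 9*n/10 + 1): discriminant -319/100, complex-conjugate roots (9/20) + ((1/20)*sqrt(319))*i and (9/20) - ((1/20)*sqrt(319))*i; poles of order 1, moduli 1 and 1.
The radius of convergence is the smallest modulus among the singular points: 1.
The factor n**2 - 9*n/10 + 1 splits as (n - a)(n - a') with a = (9/20) - ((1/20)*sqrt(319))*i, a' = (9/20) + ((1/20)*sqrt(319))*i. At the order-1 pole a set g(n) = (n - a)*f(n) = [15*n**2/38 + n/2 + 12] / (n - a').
Simple pole: residue = g(a) at a = (9/20) - ((1/20)*sqrt(319))*i, which is (65/152) + ((18225/48488)*sqrt(319))*i.
The factor n**2 - 9*n/10 + 1 splits as (n - a)(n - a') with a = (9/20) + ((1/20)*sqrt(319))*i, a' = (9/20) - ((1/20)*sqrt(319))*i. At the order-1 pole a set g(n) = (n - a)*f(n) = [15*n**2/38 + n/2 + 12] / (n - a').
Simple pole: residue = g(a) at a = (9/20) + ((1/20)*sqrt(319))*i, which is (65/152) - ((18225/48488)*sqrt(319))*i.
List the singular points by increasing real part (a conjugate pair: the negative imaginary part first).

Radius of convergence at 0: 1.
At (9/20) - ((1/20)*sqrt(319))*i: a pole of order 1; residue (65/152) + ((18225/48488)*sqrt(319))*i.
At (9/20) + ((1/20)*sqrt(319))*i: a pole of order 1; residue (65/152) - ((18225/48488)*sqrt(319))*i.


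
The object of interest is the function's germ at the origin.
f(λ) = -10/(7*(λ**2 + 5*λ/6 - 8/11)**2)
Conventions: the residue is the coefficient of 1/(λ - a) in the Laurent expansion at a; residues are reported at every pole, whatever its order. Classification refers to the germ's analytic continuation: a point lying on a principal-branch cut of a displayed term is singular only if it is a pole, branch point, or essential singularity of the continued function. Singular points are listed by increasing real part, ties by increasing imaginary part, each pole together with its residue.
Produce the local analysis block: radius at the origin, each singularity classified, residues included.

Radius of convergence at 0: -5/12 + (1/132)*sqrt(15697).
At -5/12 - (1/132)*sqrt(15697): a pole of order 2; residue -(47520/14254303)*sqrt(15697).
At -5/12 + (1/132)*sqrt(15697): a pole of order 2; residue (47520/14254303)*sqrt(15697).

Denominator factor (λ**2 + 5*λ/6 - 8/11)^2: discriminant 1427/396, real irrational roots -5/12 + (1/132)*sqrt(15697) and -5/12 - (1/132)*sqrt(15697); poles of order 2, moduli -5/12 + (1/132)*sqrt(15697) and 5/12 + (1/132)*sqrt(15697).
The radius of convergence is the smallest modulus among the singular points: -5/12 + (1/132)*sqrt(15697).
The factor λ**2 + 5*λ/6 - 8/11 splits as (λ - a)(λ - a') with a = -5/12 - (1/132)*sqrt(15697), a' = -5/12 + (1/132)*sqrt(15697). At the order-2 pole a set g(λ) = (λ - a)^2*f(λ) = [-10/7] / (λ - a')^2.
Order-2 pole: residue = g'(a); g'(-5/12 - (1/132)*sqrt(15697)) = -(47520/14254303)*sqrt(15697), so the residue is -(47520/14254303)*sqrt(15697).
The factor λ**2 + 5*λ/6 - 8/11 splits as (λ - a)(λ - a') with a = -5/12 + (1/132)*sqrt(15697), a' = -5/12 - (1/132)*sqrt(15697). At the order-2 pole a set g(λ) = (λ - a)^2*f(λ) = [-10/7] / (λ - a')^2.
Order-2 pole: residue = g'(a); g'(-5/12 + (1/132)*sqrt(15697)) = (47520/14254303)*sqrt(15697), so the residue is (47520/14254303)*sqrt(15697).
List the singular points by increasing real part (a conjugate pair: the negative imaginary part first).


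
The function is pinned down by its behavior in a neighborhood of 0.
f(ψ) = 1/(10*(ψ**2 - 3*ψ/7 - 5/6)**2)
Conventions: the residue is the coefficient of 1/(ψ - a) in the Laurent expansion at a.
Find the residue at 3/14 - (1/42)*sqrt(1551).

The residue is (1029/1336445)*sqrt(1551).

The factor ψ**2 - 3*ψ/7 - 5/6 splits as (ψ - a)(ψ - a') with a = 3/14 - (1/42)*sqrt(1551), a' = 3/14 + (1/42)*sqrt(1551). At the order-2 pole a set g(ψ) = (ψ - a)^2*f(ψ) = [1/10] / (ψ - a')^2.
Order-2 pole: residue = g'(a); g'(3/14 - (1/42)*sqrt(1551)) = (1029/1336445)*sqrt(1551), so the residue is (1029/1336445)*sqrt(1551).


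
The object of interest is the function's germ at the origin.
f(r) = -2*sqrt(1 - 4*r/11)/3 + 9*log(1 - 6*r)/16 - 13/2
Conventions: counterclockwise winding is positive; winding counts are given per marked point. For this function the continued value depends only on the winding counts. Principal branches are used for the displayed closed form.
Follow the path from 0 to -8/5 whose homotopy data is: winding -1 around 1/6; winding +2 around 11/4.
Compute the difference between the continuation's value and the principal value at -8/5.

The rational part is single-valued and drops out of the difference; each branch term changes only by its own monodromy.
(-2/3)*sqrt(1 - r/(11/4)): winding +2 is even, the square root returns to the same sheet, contribution 0.
(9/16)*log(1 - r/(1/6)): each positive loop around 1/6 adds 2*pi*i to the log, so winding -1 contributes (9/16)*(-1)*2*pi*i = -(9/8)*pi*i.
Summing the contributions at r = -8/5 gives -(9/8)*pi*i.

Continued minus principal equals -(9/8)*pi*i.


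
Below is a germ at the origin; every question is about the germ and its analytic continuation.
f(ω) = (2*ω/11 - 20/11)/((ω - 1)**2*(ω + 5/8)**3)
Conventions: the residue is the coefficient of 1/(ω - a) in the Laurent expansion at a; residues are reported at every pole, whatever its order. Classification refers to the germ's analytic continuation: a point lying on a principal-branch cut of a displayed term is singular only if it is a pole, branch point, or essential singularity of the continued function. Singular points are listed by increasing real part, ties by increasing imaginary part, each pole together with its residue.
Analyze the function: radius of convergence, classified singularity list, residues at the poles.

Radius of convergence at 0: 5/8.
At -5/8: a pole of order 3; residue -234496/314171.
At 1: a pole of order 2; residue 234496/314171.

Denominator factor (ω + 5/8)^3: pole of order 3 at -5/8, modulus 5/8.
Denominator factor (ω - 1)^2: pole of order 2 at 1, modulus 1.
The radius of convergence is the smallest modulus among the singular points: 5/8.
At the order-3 pole -5/8 set g(ω) = (ω - (-5/8))^3*f(ω) = (2*ω/11 - 20/11)/(ω - 1)**2.
Order-3 pole: residue = g''(a)/2; g''(-5/8) = -468992/314171, so the residue is -234496/314171.
At the order-2 pole 1 set g(ω) = (ω - (1))^2*f(ω) = (2*ω/11 - 20/11)/(ω + 5/8)**3.
Order-2 pole: residue = g'(a); g'(1) = 234496/314171, so the residue is 234496/314171.
List the singular points by increasing real part (a conjugate pair: the negative imaginary part first).


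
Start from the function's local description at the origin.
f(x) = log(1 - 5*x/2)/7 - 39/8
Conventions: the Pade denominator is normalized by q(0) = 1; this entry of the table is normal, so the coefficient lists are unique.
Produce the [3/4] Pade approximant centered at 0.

Taylor coefficients needed (expand at 0): a_0 = -39/8, a_1 = -5/14, a_2 = -25/56, a_3 = -125/168, a_4 = -625/448, a_5 = -625/224, a_6 = -15625/2688, a_7 = -78125/6272.
Write the denominator as Q(x) = 1 + q1*x + q2*x^2 + q3*x^3 + q4*x^4. Requiring Q*f - P = O(x^8) with deg P <= 3 kills the coefficients of x^4..x^7 in Q*f:
  x^4: a_4 + q1*a_3 + q2*a_2 + q3*a_1 + q4*a_0 = 0, i.e. -625/448 + (-125/168)*q1 + (-25/56)*q2 + (-5/14)*q3 + (-39/8)*q4 = 0.
  x^5: a_5 + q1*a_4 + q2*a_3 + q3*a_2 + q4*a_1 = 0, i.e. -625/224 + (-625/448)*q1 + (-125/168)*q2 + (-25/56)*q3 + (-5/14)*q4 = 0.
  x^6: a_6 + q1*a_5 + q2*a_4 + q3*a_3 + q4*a_2 = 0, i.e. -15625/2688 + (-625/224)*q1 + (-625/448)*q2 + (-125/168)*q3 + (-25/56)*q4 = 0.
  x^7: a_7 + q1*a_6 + q2*a_5 + q3*a_4 + q4*a_3 = 0, i.e. -78125/6272 + (-15625/2688)*q1 + (-625/224)*q2 + (-625/448)*q3 + (-125/168)*q4 = 0.
Solving this linear system: q1 = -21990/5117, q2 = 55275/10234, q3 = -2675/1462, q4 = 375/40936.
The numerator is Q*f truncated at degree 3: P0 = a_0 = -39/8; P1 = a_1 + q1*a_0 = 421495/20468; P2 = a_2 + q1*a_1 + q2*a_0 = -14466325/573104; P3 = a_3 + q1*a_2 + q2*a_1 + q3*a_0 = 14038525/1719312.

The Pade approximant has numerator coefficients [-39/8, 421495/20468, -14466325/573104, 14038525/1719312]; denominator coefficients [1, -21990/5117, 55275/10234, -2675/1462, 375/40936].


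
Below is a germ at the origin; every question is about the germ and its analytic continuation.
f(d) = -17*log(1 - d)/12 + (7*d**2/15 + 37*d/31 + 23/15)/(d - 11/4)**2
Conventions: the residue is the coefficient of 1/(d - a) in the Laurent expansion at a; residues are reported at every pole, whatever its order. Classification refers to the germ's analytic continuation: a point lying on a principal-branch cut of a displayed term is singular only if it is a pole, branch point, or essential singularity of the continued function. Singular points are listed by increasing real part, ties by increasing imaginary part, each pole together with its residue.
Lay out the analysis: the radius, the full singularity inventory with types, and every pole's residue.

Denominator factor (d - 11/4)^2: pole of order 2 at 11/4, modulus 11/4.
Branch term (-17/12)*log(1 - d/(1)): its argument vanishes at d = 1, a logarithmic branch point, modulus 1.
The radius of convergence is the smallest modulus among the singular points: 1.
The branch term is analytic at 11/4 and contributes nothing to the residue; only the rational part matters.
At the order-2 pole 11/4 set g(d) = (d - (11/4))^2*(rational part) = 7*d**2/15 + 37*d/31 + 23/15.
Order-2 pole: residue = g'(a); g'(11/4) = 3497/930, so the residue is 3497/930.
List the singular points by increasing real part (a conjugate pair: the negative imaginary part first).

Radius of convergence at 0: 1.
At 1: a logarithmic branch point.
At 11/4: a pole of order 2; residue 3497/930.


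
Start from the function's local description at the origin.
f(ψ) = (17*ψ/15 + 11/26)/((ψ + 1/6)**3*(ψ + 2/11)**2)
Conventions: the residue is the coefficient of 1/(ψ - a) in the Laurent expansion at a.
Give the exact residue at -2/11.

The residue is -164831040/13.

At the order-2 pole -2/11 set g(ψ) = (ψ - (-2/11))^2*f(ψ) = (17*ψ/15 + 11/26)/(ψ + 1/6)**3.
Order-2 pole: residue = g'(a); g'(-2/11) = -164831040/13, so the residue is -164831040/13.


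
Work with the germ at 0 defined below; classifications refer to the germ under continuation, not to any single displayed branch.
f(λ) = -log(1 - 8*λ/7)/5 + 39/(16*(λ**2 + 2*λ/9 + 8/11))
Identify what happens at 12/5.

The point is a regular point.

Denominator factors: λ**2 + 2*λ/9 + 8/11 = 5792/825 at λ = 12/5 — none vanishes.
Branch term log(1 - λ/(7/8)): argument at 12/5 is -61/35, nonzero, so 12/5 is not its branch point (a point on a principal cut is still regular for the continued germ).
So the germ continues analytically to 12/5.


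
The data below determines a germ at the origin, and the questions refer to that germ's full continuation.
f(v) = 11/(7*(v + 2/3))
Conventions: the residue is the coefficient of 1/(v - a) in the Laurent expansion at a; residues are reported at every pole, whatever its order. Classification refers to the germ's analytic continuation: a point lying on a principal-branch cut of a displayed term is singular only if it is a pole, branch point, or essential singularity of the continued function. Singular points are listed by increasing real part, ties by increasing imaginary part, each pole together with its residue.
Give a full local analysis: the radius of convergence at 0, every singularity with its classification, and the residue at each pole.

Denominator factor (v + 2/3): pole of order 1 at -2/3, modulus 2/3.
The radius of convergence is the smallest modulus among the singular points: 2/3.
At the order-1 pole -2/3 set g(v) = (v - (-2/3))*f(v) = 11/7.
Simple pole: residue = g(a) at a = -2/3, which is 11/7.

Radius of convergence at 0: 2/3.
At -2/3: a pole of order 1; residue 11/7.


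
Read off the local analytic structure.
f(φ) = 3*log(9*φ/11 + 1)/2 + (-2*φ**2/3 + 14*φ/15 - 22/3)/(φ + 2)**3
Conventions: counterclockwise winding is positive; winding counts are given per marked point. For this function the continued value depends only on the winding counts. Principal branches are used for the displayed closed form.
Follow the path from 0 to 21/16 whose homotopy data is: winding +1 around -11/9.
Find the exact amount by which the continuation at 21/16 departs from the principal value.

Continued minus principal equals (3)*pi*i.

The rational part is single-valued and drops out of the difference; each branch term changes only by its own monodromy.
(3/2)*log(1 - φ/(-11/9)): each positive loop around -11/9 adds 2*pi*i to the log, so winding +1 contributes (3/2)*(1)*2*pi*i = (3)*pi*i.
Summing the contributions at φ = 21/16 gives (3)*pi*i.


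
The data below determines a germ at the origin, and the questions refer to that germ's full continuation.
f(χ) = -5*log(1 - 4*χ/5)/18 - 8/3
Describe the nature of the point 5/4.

The point is a logarithmic branch point.

The term (-5/18)*log(1 - χ/(5/4)) has argument 1 - 5/4/(5/4) = 0 at 5/4: a logarithmic (infinitely-sheeted) branch point; the remaining terms are analytic or single-valued there.


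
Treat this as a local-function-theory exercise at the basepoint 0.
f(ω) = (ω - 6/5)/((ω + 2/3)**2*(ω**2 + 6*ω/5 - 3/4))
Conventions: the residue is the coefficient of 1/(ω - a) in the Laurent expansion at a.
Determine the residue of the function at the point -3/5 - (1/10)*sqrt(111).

The residue is 21942/39601 + (116316/1465237)*sqrt(111).

The factor ω**2 + 6*ω/5 - 3/4 splits as (ω - a)(ω - a') with a = -3/5 - (1/10)*sqrt(111), a' = -3/5 + (1/10)*sqrt(111). At the order-1 pole a set g(ω) = (ω - a)*f(ω) = [(ω - 6/5)/(ω + 2/3)**2] / (ω - a').
Simple pole: residue = g(a) at a = -3/5 - (1/10)*sqrt(111), which is 21942/39601 + (116316/1465237)*sqrt(111).


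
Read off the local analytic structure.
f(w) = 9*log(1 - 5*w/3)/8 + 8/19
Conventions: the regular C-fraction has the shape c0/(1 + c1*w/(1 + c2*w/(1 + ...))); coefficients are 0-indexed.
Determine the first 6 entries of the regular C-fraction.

Taylor coefficients (expand at 0): a_0 = 8/19, a_1 = -15/8, a_2 = -25/16, a_3 = -125/72, a_4 = -625/288, a_5 = -625/216.
c0 = a_0 = 8/19. Peel one level at a time: if S = 1 + c*w/S' with S'(0) = 1, then c is the w-coefficient of S and S' = c*w/(S - 1).
S_1 = c0/f = 1 + (285/64)*w + (96425/4096)*w^2 + ...; c1 = 285/64.
S_2 = c1*w/(S_1 - 1) = 1 + (-1015/192)*w + (-25/108)*w^2 + ...; c2 = -1015/192.
S_3 = c2*w/(S_2 - 1) = 1 + (-80/1827)*w + (-115400/3337929)*w^2 + ...; c3 = -80/1827.
S_4 = c3*w/(S_3 - 1) = 1 + (-2885/3654)*w + (-5/27)*w^2 + ...; c4 = -2885/3654.
S_5 = c4*w/(S_4 - 1) = 1 + (-406/1731)*w + ...; c5 = -406/1731.

The regular C-fraction coefficients are [8/19, 285/64, -1015/192, -80/1827, -2885/3654, -406/1731].


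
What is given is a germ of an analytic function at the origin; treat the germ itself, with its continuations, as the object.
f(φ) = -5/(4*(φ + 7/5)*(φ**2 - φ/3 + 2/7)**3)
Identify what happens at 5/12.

Denominator factors: φ + 7/5 = 109/60 at φ = 5/12; φ**2 - φ/3 + 2/7 = 323/1008 at φ = 5/12 — none vanishes.
So the germ continues analytically to 5/12.

The point is a regular point.


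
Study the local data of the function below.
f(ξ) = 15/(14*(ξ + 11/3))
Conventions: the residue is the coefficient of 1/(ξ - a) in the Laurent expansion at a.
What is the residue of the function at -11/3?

The residue is 15/14.

At the order-1 pole -11/3 set g(ξ) = (ξ - (-11/3))*f(ξ) = 15/14.
Simple pole: residue = g(a) at a = -11/3, which is 15/14.


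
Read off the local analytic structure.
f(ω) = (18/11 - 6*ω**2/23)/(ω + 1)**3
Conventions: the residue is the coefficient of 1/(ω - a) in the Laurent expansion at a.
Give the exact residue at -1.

The residue is -6/23.

At the order-3 pole -1 set g(ω) = (ω - (-1))^3*f(ω) = 18/11 - 6*ω**2/23.
Order-3 pole: residue = g''(a)/2; g''(-1) = -12/23, so the residue is -6/23.


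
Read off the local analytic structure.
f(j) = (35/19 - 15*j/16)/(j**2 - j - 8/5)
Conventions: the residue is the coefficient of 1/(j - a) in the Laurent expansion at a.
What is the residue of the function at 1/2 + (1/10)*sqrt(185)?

The residue is -15/32 + (835/22496)*sqrt(185).

The factor j**2 - j - 8/5 splits as (j - a)(j - a') with a = 1/2 + (1/10)*sqrt(185), a' = 1/2 - (1/10)*sqrt(185). At the order-1 pole a set g(j) = (j - a)*f(j) = [35/19 - 15*j/16] / (j - a').
Simple pole: residue = g(a) at a = 1/2 + (1/10)*sqrt(185), which is -15/32 + (835/22496)*sqrt(185).


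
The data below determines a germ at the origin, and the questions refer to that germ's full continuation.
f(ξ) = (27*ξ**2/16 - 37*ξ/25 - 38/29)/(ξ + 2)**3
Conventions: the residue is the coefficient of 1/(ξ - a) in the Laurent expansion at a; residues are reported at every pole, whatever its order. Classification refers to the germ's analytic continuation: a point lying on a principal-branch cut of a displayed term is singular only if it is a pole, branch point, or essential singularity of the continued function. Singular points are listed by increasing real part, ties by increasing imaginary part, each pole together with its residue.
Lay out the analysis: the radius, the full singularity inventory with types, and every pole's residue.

Radius of convergence at 0: 2.
At -2: a pole of order 3; residue 27/16.

Denominator factor (ξ + 2)^3: pole of order 3 at -2, modulus 2.
The radius of convergence is the smallest modulus among the singular points: 2.
At the order-3 pole -2 set g(ξ) = (ξ - (-2))^3*f(ξ) = 27*ξ**2/16 - 37*ξ/25 - 38/29.
Order-3 pole: residue = g''(a)/2; g''(-2) = 27/8, so the residue is 27/16.


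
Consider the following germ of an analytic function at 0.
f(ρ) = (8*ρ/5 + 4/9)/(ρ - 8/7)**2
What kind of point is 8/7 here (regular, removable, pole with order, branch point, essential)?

The denominator factor ρ - 8/7 vanishes at 8/7 and appears to the power 2; the numerator there equals 716/315, nonzero, and no other factor vanishes.
Hence a pole whose order is the multiplicity, 2.

The point is a pole of order 2.


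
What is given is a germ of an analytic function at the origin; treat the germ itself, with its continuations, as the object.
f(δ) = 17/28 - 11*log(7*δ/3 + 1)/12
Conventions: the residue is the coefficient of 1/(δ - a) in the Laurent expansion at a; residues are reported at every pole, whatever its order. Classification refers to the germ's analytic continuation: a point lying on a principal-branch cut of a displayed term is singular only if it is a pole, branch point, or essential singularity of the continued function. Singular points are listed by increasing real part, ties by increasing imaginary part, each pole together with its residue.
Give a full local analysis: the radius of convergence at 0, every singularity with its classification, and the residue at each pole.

Radius of convergence at 0: 3/7.
At -3/7: a logarithmic branch point.

Branch term (-11/12)*log(1 - δ/(-3/7)): its argument vanishes at δ = -3/7, a logarithmic branch point, modulus 3/7.
The radius of convergence is the smallest modulus among the singular points: 3/7.


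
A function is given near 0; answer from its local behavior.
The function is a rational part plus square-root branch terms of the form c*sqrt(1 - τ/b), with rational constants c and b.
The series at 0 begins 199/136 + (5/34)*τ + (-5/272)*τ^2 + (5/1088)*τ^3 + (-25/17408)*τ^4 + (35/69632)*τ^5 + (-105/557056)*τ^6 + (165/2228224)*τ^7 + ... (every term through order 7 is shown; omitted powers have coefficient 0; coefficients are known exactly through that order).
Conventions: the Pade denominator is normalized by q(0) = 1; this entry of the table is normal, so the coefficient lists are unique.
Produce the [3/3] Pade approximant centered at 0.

Taylor coefficients needed (read off): a_0 = 199/136, a_1 = 5/34, a_2 = -5/272, a_3 = 5/1088, a_4 = -25/17408, a_5 = 35/69632, a_6 = -105/557056.
Write the denominator as Q(τ) = 1 + q1*τ + q2*τ^2 + q3*τ^3. Requiring Q*f - P = O(τ^7) with deg P <= 3 kills the coefficients of τ^4..τ^6 in Q*f:
  τ^4: a_4 + q1*a_3 + q2*a_2 + q3*a_1 = 0, i.e. -25/17408 + (5/1088)*q1 + (-5/272)*q2 + (5/34)*q3 = 0.
  τ^5: a_5 + q1*a_4 + q2*a_3 + q3*a_2 = 0, i.e. 35/69632 + (-25/17408)*q1 + (5/1088)*q2 + (-5/272)*q3 = 0.
  τ^6: a_6 + q1*a_5 + q2*a_4 + q3*a_3 = 0, i.e. -105/557056 + (35/69632)*q1 + (-25/17408)*q2 + (5/1088)*q3 = 0.
Solving this linear system: q1 = 5/8, q2 = 3/32, q3 = 1/512.
The numerator is Q*f truncated at degree 3: P0 = a_0 = 199/136; P1 = a_1 + q1*a_0 = 1155/1088; P2 = a_2 + q1*a_1 + q2*a_0 = 917/4352; P3 = a_3 + q1*a_2 + q2*a_1 + q3*a_0 = 679/69632.

The Pade approximant has numerator coefficients [199/136, 1155/1088, 917/4352, 679/69632]; denominator coefficients [1, 5/8, 3/32, 1/512].


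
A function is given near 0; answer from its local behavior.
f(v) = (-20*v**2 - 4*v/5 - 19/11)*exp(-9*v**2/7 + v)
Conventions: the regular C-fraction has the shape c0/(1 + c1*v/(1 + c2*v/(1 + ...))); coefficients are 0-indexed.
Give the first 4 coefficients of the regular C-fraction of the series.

The regular C-fraction coefficients are [-19/11, -139/95, -1151751/184870, 56430171475/6723922338].

Taylor coefficients (expand at 0): a_0 = -19/11, a_1 = -139/55, a_2 = -1361/70, a_3 = -40283/2310.
c0 = a_0 = -19/11. Peel one level at a time: if S = 1 + c*v/S' with S'(0) = 1, then c is the v-coefficient of S and S' = c*v/(S - 1).
S_1 = c0/f = 1 + (-139/95)*v + (-1151751/126350)*v^2 + ...; c1 = -139/95.
S_2 = c1*v/(S_1 - 1) = 1 + (-1151751/184870)*v + (594001805/11360748)*v^2 + ...; c2 = -1151751/184870.
S_3 = c2*v/(S_2 - 1) = 1 + (56430171475/6723922338)*v + ...; c3 = 56430171475/6723922338.


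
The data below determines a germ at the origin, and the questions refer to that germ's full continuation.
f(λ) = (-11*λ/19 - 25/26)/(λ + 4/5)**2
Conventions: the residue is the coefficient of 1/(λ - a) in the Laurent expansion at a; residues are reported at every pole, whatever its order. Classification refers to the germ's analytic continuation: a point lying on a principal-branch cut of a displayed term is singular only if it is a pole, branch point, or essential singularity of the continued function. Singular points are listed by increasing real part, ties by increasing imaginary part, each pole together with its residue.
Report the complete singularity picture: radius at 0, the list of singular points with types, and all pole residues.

Denominator factor (λ + 4/5)^2: pole of order 2 at -4/5, modulus 4/5.
The radius of convergence is the smallest modulus among the singular points: 4/5.
At the order-2 pole -4/5 set g(λ) = (λ - (-4/5))^2*f(λ) = -11*λ/19 - 25/26.
Order-2 pole: residue = g'(a); g'(-4/5) = -11/19, so the residue is -11/19.

Radius of convergence at 0: 4/5.
At -4/5: a pole of order 2; residue -11/19.


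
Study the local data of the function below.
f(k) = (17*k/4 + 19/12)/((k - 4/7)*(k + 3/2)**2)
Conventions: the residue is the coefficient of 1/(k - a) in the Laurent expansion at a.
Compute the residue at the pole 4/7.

The residue is 2359/2523.

At the order-1 pole 4/7 set g(k) = (k - (4/7))*f(k) = (17*k/4 + 19/12)/(k + 3/2)**2.
Simple pole: residue = g(a) at a = 4/7, which is 2359/2523.


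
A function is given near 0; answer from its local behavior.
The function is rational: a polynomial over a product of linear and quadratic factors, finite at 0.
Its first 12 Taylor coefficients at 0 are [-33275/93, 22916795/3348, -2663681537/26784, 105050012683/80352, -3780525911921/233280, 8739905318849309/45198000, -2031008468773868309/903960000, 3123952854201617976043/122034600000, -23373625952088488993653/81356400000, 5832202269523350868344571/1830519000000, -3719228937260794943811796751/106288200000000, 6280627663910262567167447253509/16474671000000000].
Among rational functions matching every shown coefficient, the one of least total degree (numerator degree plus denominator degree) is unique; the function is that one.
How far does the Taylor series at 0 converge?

No rational of total degree below 10 reproduces all 12 coefficients; solving the [2/8] Pade equations on them gives f(σ) = (-5*σ**2/16 + 17*σ/22 - 18/31)/((σ + 1/10)**2*(σ**2 - 2*σ/5 + 6/11)**3), whose expansion matches every shown term.
Denominator factor (σ**2 - 2*σ/5 + 6/11)^3: discriminant -556/275, complex-conjugate roots (1/5) + ((1/55)*sqrt(1529))*i and (1/5) - ((1/55)*sqrt(1529))*i; poles of order 3, moduli (1/11)*sqrt(66) and (1/11)*sqrt(66).
Denominator factor (σ + 1/10)^2: pole of order 2 at -1/10, modulus 1/10.
The radius of convergence is the smallest modulus among the singular points: 1/10.

The radius of convergence is 1/10.


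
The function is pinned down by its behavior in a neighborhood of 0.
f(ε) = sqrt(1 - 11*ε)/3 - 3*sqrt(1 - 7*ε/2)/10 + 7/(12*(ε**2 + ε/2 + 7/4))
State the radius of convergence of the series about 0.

Denominator factor (ε**2 + ε/2 + 7/4): discriminant -27/4, complex-conjugate roots (-1/4) + ((3/4)*sqrt(3))*i and (-1/4) - ((3/4)*sqrt(3))*i; poles of order 1, moduli (1/2)*sqrt(7) and (1/2)*sqrt(7).
Branch term (1/3)*sqrt(1 - ε/(1/11)): its argument vanishes at ε = 1/11, a square-root branch point, modulus 1/11.
Branch term (-3/10)*sqrt(1 - ε/(2/7)): its argument vanishes at ε = 2/7, a square-root branch point, modulus 2/7.
The radius of convergence is the smallest modulus among the singular points: 1/11.

The radius of convergence is 1/11.


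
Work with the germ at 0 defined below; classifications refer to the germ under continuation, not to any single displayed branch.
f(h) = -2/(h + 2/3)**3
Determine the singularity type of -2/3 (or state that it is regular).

The denominator factor h + 2/3 vanishes at -2/3 and appears to the power 3; the numerator there equals -2, nonzero, and no other factor vanishes.
Hence a pole whose order is the multiplicity, 3.

The point is a pole of order 3.


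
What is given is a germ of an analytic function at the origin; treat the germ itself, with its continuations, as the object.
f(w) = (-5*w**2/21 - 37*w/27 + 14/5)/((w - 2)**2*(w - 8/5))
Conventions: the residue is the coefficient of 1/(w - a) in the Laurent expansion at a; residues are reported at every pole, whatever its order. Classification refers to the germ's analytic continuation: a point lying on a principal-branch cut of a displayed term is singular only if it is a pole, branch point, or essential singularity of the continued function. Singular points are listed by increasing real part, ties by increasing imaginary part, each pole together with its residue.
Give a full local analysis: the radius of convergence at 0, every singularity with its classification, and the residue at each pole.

Denominator factor (w - 2)^2: pole of order 2 at 2, modulus 2.
Denominator factor (w - 8/5): pole of order 1 at 8/5, modulus 8/5.
The radius of convergence is the smallest modulus among the singular points: 8/5.
At the order-1 pole 8/5 set g(w) = (w - (8/5))*f(w) = (-5*w**2/21 - 37*w/27 + 14/5)/(w - 2)**2.
Simple pole: residue = g(a) at a = 8/5, which is -5/378.
At the order-2 pole 2 set g(w) = (w - (2))^2*f(w) = (-5*w**2/21 - 37*w/27 + 14/5)/(w - 8/5).
Order-2 pole: residue = g'(a); g'(2) = -85/378, so the residue is -85/378.
List the singular points by increasing real part (a conjugate pair: the negative imaginary part first).

Radius of convergence at 0: 8/5.
At 8/5: a pole of order 1; residue -5/378.
At 2: a pole of order 2; residue -85/378.


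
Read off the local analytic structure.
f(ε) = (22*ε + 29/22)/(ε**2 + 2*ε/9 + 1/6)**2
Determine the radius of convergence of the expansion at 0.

The radius of convergence is (1/6)*sqrt(6).

Denominator factor (ε**2 + 2*ε/9 + 1/6)^2: discriminant -50/81, complex-conjugate roots (-1/9) + ((5/18)*sqrt(2))*i and (-1/9) - ((5/18)*sqrt(2))*i; poles of order 2, moduli (1/6)*sqrt(6) and (1/6)*sqrt(6).
The radius of convergence is the smallest modulus among the singular points: (1/6)*sqrt(6).


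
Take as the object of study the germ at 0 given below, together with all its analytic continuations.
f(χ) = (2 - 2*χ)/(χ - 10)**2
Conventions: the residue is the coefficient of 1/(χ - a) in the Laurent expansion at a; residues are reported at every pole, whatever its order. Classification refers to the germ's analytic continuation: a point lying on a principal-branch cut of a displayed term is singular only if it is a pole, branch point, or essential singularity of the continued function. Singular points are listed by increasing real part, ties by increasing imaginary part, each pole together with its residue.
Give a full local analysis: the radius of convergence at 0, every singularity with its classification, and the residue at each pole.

Denominator factor (χ - 10)^2: pole of order 2 at 10, modulus 10.
The radius of convergence is the smallest modulus among the singular points: 10.
At the order-2 pole 10 set g(χ) = (χ - (10))^2*f(χ) = 2 - 2*χ.
Order-2 pole: residue = g'(a); g'(10) = -2, so the residue is -2.

Radius of convergence at 0: 10.
At 10: a pole of order 2; residue -2.


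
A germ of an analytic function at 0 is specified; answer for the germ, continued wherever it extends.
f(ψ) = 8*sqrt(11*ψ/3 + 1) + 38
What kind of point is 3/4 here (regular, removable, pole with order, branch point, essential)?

There is no denominator, hence no pole anywhere.
Branch term sqrt(1 - ψ/(-3/11)): argument at 3/4 is 15/4, nonzero, so 3/4 is not its branch point (a point on a principal cut is still regular for the continued germ).
So the germ continues analytically to 3/4.

The point is a regular point.


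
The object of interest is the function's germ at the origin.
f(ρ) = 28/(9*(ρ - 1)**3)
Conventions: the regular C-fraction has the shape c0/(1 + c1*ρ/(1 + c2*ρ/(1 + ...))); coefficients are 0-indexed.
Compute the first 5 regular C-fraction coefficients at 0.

Taylor coefficients (expand at 0): a_0 = -28/9, a_1 = -28/3, a_2 = -56/3, a_3 = -280/9, a_4 = -140/3.
c0 = a_0 = -28/9. Peel one level at a time: if S = 1 + c*ρ/S' with S'(0) = 1, then c is the ρ-coefficient of S and S' = c*ρ/(S - 1).
S_1 = c0/f = 1 + (-3)*ρ + (3)*ρ^2 + ...; c1 = -3.
S_2 = c1*ρ/(S_1 - 1) = 1 + (1)*ρ + (2/3)*ρ^2 + ...; c2 = 1.
S_3 = c2*ρ/(S_2 - 1) = 1 + (-2/3)*ρ + (1/9)*ρ^2 + ...; c3 = -2/3.
S_4 = c3*ρ/(S_3 - 1) = 1 + (1/6)*ρ + ...; c4 = 1/6.

The regular C-fraction coefficients are [-28/9, -3, 1, -2/3, 1/6].


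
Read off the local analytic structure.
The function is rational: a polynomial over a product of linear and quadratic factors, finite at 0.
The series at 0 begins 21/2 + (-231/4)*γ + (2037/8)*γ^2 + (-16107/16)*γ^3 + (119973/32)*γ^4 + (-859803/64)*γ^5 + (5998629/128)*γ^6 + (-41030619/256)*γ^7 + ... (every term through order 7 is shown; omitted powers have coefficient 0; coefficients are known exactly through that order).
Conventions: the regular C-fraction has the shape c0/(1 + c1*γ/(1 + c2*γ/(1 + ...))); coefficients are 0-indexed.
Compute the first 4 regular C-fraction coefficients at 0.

The regular C-fraction coefficients are [21/2, 11/2, -12/11, 81/44].

Taylor coefficients (read off): a_0 = 21/2, a_1 = -231/4, a_2 = 2037/8, a_3 = -16107/16.
c0 = a_0 = 21/2. Peel one level at a time: if S = 1 + c*γ/S' with S'(0) = 1, then c is the γ-coefficient of S and S' = c*γ/(S - 1).
S_1 = c0/f = 1 + (11/2)*γ + (6)*γ^2 + ...; c1 = 11/2.
S_2 = c1*γ/(S_1 - 1) = 1 + (-12/11)*γ + (243/121)*γ^2 + ...; c2 = -12/11.
S_3 = c2*γ/(S_2 - 1) = 1 + (81/44)*γ + ...; c3 = 81/44.


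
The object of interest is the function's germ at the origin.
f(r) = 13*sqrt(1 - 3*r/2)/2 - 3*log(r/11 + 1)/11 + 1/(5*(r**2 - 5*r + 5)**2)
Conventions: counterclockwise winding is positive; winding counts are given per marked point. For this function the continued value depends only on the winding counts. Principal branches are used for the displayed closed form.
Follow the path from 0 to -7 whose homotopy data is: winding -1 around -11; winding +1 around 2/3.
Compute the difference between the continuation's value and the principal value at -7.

The rational part is single-valued and drops out of the difference; each branch term changes only by its own monodromy.
(-3/11)*log(1 - r/(-11)): each positive loop around -11 adds 2*pi*i to the log, so winding -1 contributes (-3/11)*(-1)*2*pi*i = (6/11)*pi*i.
(13/2)*sqrt(1 - r/(2/3)): winding +1 is odd, the square root flips sign, contributing -2*(13/2)*sqrt(1 - (-7)/(2/3)) = -2*(13/2)*sqrt(23/2) = -(13/2)*sqrt(46).
Summing the contributions at r = -7 gives (-(13/2)*sqrt(46)) + ((6/11)*pi)*i.

Continued minus principal equals (-(13/2)*sqrt(46)) + ((6/11)*pi)*i.


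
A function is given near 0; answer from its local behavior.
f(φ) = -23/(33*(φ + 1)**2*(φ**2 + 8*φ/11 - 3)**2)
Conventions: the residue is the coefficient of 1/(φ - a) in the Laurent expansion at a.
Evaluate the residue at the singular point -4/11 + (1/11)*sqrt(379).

The factor φ**2 + 8*φ/11 - 3 splits as (φ - a)(φ - a') with a = -4/11 + (1/11)*sqrt(379), a' = -4/11 - (1/11)*sqrt(379). At the order-2 pole a set g(φ) = (φ - a)^2*f(φ) = [-23/(33*(φ + 1)**2)] / (φ - a')^2.
Order-2 pole: residue = g'(a); g'(-4/11 + (1/11)*sqrt(379)) = -1771/40500 + (34151711/11634921000)*sqrt(379), so the residue is -1771/40500 + (34151711/11634921000)*sqrt(379).

The residue is -1771/40500 + (34151711/11634921000)*sqrt(379).


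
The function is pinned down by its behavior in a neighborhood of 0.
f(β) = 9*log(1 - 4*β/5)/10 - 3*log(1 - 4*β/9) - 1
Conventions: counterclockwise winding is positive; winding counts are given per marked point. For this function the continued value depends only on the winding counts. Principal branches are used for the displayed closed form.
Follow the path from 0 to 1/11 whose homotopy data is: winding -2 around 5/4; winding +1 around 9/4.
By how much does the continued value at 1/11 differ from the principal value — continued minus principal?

Continued minus principal equals -(48/5)*pi*i.

The rational part is single-valued and drops out of the difference; each branch term changes only by its own monodromy.
(9/10)*log(1 - β/(5/4)): each positive loop around 5/4 adds 2*pi*i to the log, so winding -2 contributes (9/10)*(-2)*2*pi*i = -(18/5)*pi*i.
(-3)*log(1 - β/(9/4)): each positive loop around 9/4 adds 2*pi*i to the log, so winding +1 contributes (-3)*(1)*2*pi*i = -(6)*pi*i.
Summing the contributions at β = 1/11 gives -(48/5)*pi*i.


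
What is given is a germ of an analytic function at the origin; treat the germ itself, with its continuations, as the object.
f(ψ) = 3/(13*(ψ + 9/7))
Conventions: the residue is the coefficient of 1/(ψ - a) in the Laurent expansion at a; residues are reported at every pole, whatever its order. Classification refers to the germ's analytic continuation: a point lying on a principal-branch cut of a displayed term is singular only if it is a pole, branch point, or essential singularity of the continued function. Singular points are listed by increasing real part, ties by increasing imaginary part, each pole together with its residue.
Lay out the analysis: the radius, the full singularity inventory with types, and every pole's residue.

Radius of convergence at 0: 9/7.
At -9/7: a pole of order 1; residue 3/13.

Denominator factor (ψ + 9/7): pole of order 1 at -9/7, modulus 9/7.
The radius of convergence is the smallest modulus among the singular points: 9/7.
At the order-1 pole -9/7 set g(ψ) = (ψ - (-9/7))*f(ψ) = 3/13.
Simple pole: residue = g(a) at a = -9/7, which is 3/13.


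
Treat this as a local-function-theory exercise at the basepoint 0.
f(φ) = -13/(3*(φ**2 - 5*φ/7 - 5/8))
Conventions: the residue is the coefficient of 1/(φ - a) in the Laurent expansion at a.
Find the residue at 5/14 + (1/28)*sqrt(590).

The residue is -(91/885)*sqrt(590).

The factor φ**2 - 5*φ/7 - 5/8 splits as (φ - a)(φ - a') with a = 5/14 + (1/28)*sqrt(590), a' = 5/14 - (1/28)*sqrt(590). At the order-1 pole a set g(φ) = (φ - a)*f(φ) = [-13/3] / (φ - a').
Simple pole: residue = g(a) at a = 5/14 + (1/28)*sqrt(590), which is -(91/885)*sqrt(590).


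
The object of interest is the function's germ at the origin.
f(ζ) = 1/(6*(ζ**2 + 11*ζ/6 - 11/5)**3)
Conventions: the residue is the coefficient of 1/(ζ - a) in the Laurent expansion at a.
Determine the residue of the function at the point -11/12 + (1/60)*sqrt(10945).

The residue is (194400/10489077269)*sqrt(10945).

The factor ζ**2 + 11*ζ/6 - 11/5 splits as (ζ - a)(ζ - a') with a = -11/12 + (1/60)*sqrt(10945), a' = -11/12 - (1/60)*sqrt(10945). At the order-3 pole a set g(ζ) = (ζ - a)^3*f(ζ) = [1/6] / (ζ - a')^3.
Order-3 pole: residue = g''(a)/2; g''(-11/12 + (1/60)*sqrt(10945)) = (388800/10489077269)*sqrt(10945), so the residue is (194400/10489077269)*sqrt(10945).
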